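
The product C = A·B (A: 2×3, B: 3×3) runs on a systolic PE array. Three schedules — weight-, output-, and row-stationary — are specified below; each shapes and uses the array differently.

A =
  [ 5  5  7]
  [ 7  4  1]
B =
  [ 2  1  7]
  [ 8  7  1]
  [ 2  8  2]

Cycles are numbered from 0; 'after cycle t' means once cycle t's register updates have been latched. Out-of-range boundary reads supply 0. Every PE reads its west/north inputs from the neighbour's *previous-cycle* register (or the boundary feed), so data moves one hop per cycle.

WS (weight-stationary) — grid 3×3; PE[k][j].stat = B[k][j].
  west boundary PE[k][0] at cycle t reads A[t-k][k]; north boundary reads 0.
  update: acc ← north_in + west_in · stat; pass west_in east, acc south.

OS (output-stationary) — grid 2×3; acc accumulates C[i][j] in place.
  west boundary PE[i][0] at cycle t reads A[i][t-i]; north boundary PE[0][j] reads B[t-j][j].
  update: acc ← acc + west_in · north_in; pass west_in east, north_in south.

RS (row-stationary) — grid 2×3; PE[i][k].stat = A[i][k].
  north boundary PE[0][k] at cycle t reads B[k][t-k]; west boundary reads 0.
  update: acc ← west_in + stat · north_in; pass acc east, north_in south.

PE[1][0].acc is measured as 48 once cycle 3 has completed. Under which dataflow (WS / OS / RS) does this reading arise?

WS [3×3] PE[1][0] across cycles:
  @0  [1,0]  acc 0  |  →0  ↓0
  @1  [1,0]  acc 50  |  →5  ↓50
  @2  [1,0]  acc 46  |  →4  ↓46
  @3  [1,0]  acc 0  |  →0  ↓0
OS [2×3] PE[1][0] across cycles:
  @0  [1,0]  acc 0  |  →0  ↓0
  @1  [1,0]  acc 14  |  →7  ↓2
  @2  [1,0]  acc 46  |  →4  ↓8
  @3  [1,0]  acc 48  |  →1  ↓2
RS [2×3] PE[1][0] across cycles:
  @0  [1,0]  acc 0  |  →0  ↓0
  @1  [1,0]  acc 14  |  →14  ↓2
  @2  [1,0]  acc 7  |  →7  ↓1
  @3  [1,0]  acc 49  |  →49  ↓7

dataflow = OS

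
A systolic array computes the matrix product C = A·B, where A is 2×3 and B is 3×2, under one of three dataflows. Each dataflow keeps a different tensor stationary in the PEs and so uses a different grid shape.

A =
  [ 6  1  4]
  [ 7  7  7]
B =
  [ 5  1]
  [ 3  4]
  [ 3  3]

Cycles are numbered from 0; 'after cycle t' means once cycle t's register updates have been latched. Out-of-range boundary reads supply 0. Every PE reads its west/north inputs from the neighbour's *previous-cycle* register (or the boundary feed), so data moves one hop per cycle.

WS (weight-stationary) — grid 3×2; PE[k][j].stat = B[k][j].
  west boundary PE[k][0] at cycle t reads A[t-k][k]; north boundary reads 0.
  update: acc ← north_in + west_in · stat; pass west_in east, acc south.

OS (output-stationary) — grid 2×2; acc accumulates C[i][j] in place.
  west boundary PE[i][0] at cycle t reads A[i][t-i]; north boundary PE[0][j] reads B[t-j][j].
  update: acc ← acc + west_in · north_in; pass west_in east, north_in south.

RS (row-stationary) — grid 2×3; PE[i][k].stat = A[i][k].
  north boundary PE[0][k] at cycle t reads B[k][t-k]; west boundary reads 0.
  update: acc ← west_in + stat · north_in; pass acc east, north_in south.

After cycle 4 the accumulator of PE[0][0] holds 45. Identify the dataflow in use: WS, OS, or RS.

WS [3×2] PE[0][0] across cycles:
  step 0 · PE0,0: acc=30; fwd→6 fwd↓30
  step 1 · PE0,0: acc=35; fwd→7 fwd↓35
  step 2 · PE0,0: acc=0; fwd→0 fwd↓0
  step 3 · PE0,0: acc=0; fwd→0 fwd↓0
  step 4 · PE0,0: acc=0; fwd→0 fwd↓0
OS [2×2] PE[0][0] across cycles:
  step 0 · PE0,0: acc=30; fwd→6 fwd↓5
  step 1 · PE0,0: acc=33; fwd→1 fwd↓3
  step 2 · PE0,0: acc=45; fwd→4 fwd↓3
  step 3 · PE0,0: acc=45; fwd→0 fwd↓0
  step 4 · PE0,0: acc=45; fwd→0 fwd↓0
RS [2×3] PE[0][0] across cycles:
  step 0 · PE0,0: acc=30; fwd→30 fwd↓5
  step 1 · PE0,0: acc=6; fwd→6 fwd↓1
  step 2 · PE0,0: acc=0; fwd→0 fwd↓0
  step 3 · PE0,0: acc=0; fwd→0 fwd↓0
  step 4 · PE0,0: acc=0; fwd→0 fwd↓0

dataflow = OS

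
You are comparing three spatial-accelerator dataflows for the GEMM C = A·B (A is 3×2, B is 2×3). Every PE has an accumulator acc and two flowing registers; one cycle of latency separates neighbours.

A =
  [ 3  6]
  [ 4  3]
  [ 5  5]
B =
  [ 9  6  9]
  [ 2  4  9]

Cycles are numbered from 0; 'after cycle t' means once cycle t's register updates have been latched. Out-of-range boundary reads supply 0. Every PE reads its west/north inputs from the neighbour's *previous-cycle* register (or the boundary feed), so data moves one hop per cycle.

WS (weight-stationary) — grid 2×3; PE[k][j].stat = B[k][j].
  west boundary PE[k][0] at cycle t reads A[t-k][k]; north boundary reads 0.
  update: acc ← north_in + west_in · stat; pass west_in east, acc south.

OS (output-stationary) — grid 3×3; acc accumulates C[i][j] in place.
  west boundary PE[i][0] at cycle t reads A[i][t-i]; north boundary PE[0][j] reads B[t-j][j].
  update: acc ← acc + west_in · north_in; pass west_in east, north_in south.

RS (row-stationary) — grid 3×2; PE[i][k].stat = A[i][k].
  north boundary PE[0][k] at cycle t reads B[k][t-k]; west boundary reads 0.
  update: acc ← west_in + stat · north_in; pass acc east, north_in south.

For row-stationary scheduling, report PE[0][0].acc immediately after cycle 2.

RS (3×2). Following PE[0][0] plus its west/north inputs:
  c0 r0c0: 27 / 27 / 9
  c1 r0c0: 18 / 18 / 6
  c2 r0c0: 27 / 27 / 9

PE[0][0].acc = 27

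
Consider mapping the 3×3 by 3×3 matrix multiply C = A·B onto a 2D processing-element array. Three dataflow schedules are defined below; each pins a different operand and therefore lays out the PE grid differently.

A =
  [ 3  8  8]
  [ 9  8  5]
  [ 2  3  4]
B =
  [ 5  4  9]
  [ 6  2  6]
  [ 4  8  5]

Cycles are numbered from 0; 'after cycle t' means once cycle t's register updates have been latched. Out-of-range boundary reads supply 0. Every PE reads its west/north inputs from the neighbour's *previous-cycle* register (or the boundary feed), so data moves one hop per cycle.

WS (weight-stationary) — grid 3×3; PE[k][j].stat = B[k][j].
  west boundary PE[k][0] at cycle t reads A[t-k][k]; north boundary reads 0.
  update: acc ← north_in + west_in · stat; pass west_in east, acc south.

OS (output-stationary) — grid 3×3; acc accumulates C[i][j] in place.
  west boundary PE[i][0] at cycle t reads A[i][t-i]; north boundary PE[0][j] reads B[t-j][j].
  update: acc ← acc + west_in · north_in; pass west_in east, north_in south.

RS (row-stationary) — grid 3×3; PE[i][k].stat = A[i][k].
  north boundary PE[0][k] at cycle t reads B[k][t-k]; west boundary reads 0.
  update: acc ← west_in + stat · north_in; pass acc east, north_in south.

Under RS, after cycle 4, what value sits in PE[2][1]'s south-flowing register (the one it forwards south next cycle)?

Tracing RS — 3×3 array, target PE[2][1]:
  [0] (1,1) acc=0 (h:0 v:0)
  [0] (2,0) acc=0 (h:0 v:0)
  [0] (2,1) acc=0 (h:0 v:0)
  [1] (1,1) acc=0 (h:0 v:0)
  [1] (2,0) acc=0 (h:0 v:0)
  [1] (2,1) acc=0 (h:0 v:0)
  [2] (1,1) acc=93 (h:93 v:6)
  [2] (2,0) acc=10 (h:10 v:5)
  [2] (2,1) acc=0 (h:0 v:0)
  [3] (1,1) acc=52 (h:52 v:2)
  [3] (2,0) acc=8 (h:8 v:4)
  [3] (2,1) acc=28 (h:28 v:6)
  [4] (1,1) acc=129 (h:129 v:6)
  [4] (2,0) acc=18 (h:18 v:9)
  [4] (2,1) acc=14 (h:14 v:2)

register = 2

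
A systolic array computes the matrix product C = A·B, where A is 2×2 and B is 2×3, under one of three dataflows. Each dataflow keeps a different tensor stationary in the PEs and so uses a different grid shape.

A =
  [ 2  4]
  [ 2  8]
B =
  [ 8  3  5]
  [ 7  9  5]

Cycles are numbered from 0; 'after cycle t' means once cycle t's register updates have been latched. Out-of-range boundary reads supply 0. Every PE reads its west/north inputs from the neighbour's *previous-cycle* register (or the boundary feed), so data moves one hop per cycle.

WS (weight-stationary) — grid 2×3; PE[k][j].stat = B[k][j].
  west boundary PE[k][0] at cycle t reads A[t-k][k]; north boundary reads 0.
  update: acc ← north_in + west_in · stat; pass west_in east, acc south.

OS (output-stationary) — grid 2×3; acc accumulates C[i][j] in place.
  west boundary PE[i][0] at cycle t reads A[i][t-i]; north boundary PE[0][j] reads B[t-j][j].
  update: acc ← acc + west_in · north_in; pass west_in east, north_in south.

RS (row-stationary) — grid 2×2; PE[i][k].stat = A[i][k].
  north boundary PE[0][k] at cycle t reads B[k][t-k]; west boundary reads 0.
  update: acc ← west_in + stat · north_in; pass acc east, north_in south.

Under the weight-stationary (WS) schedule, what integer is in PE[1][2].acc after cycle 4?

WS (2×3). Following PE[1][2] plus its west/north inputs:
  t=0 PE[0][2]: acc=0 h=0 v=0
  t=0 PE[1][1]: acc=0 h=0 v=0
  t=0 PE[1][2]: acc=0 h=0 v=0
  t=1 PE[0][2]: acc=0 h=0 v=0
  t=1 PE[1][1]: acc=0 h=0 v=0
  t=1 PE[1][2]: acc=0 h=0 v=0
  t=2 PE[0][2]: acc=10 h=2 v=10
  t=2 PE[1][1]: acc=42 h=4 v=42
  t=2 PE[1][2]: acc=0 h=0 v=0
  t=3 PE[0][2]: acc=10 h=2 v=10
  t=3 PE[1][1]: acc=78 h=8 v=78
  t=3 PE[1][2]: acc=30 h=4 v=30
  t=4 PE[0][2]: acc=0 h=0 v=0
  t=4 PE[1][1]: acc=0 h=0 v=0
  t=4 PE[1][2]: acc=50 h=8 v=50

PE[1][2].acc = 50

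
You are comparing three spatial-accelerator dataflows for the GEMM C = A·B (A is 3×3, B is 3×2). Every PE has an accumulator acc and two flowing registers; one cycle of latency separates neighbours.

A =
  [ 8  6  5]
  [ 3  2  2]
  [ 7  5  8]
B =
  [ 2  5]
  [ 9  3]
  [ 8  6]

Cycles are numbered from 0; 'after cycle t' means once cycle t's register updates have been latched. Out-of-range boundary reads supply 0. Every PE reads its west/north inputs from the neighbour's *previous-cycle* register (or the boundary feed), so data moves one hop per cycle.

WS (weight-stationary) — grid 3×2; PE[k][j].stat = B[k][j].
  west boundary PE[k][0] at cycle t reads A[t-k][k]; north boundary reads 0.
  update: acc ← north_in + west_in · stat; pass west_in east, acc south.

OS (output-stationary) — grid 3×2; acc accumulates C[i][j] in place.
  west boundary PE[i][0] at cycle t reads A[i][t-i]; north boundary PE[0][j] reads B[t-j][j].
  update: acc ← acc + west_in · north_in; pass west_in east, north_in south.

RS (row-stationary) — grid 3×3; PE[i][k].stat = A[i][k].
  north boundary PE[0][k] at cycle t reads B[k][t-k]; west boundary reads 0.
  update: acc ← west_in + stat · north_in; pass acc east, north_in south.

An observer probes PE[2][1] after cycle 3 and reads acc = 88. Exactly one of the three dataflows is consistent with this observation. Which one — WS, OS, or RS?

WS [3×2] PE[2][1] across cycles:
  after 0 — PE[2][1] acc=0, pass-E 0, pass-S 0
  after 1 — PE[2][1] acc=0, pass-E 0, pass-S 0
  after 2 — PE[2][1] acc=0, pass-E 0, pass-S 0
  after 3 — PE[2][1] acc=88, pass-E 5, pass-S 88
OS [3×2] PE[2][1] across cycles:
  after 0 — PE[2][1] acc=0, pass-E 0, pass-S 0
  after 1 — PE[2][1] acc=0, pass-E 0, pass-S 0
  after 2 — PE[2][1] acc=0, pass-E 0, pass-S 0
  after 3 — PE[2][1] acc=35, pass-E 7, pass-S 5
RS [3×3] PE[2][1] across cycles:
  after 0 — PE[2][1] acc=0, pass-E 0, pass-S 0
  after 1 — PE[2][1] acc=0, pass-E 0, pass-S 0
  after 2 — PE[2][1] acc=0, pass-E 0, pass-S 0
  after 3 — PE[2][1] acc=59, pass-E 59, pass-S 9

dataflow = WS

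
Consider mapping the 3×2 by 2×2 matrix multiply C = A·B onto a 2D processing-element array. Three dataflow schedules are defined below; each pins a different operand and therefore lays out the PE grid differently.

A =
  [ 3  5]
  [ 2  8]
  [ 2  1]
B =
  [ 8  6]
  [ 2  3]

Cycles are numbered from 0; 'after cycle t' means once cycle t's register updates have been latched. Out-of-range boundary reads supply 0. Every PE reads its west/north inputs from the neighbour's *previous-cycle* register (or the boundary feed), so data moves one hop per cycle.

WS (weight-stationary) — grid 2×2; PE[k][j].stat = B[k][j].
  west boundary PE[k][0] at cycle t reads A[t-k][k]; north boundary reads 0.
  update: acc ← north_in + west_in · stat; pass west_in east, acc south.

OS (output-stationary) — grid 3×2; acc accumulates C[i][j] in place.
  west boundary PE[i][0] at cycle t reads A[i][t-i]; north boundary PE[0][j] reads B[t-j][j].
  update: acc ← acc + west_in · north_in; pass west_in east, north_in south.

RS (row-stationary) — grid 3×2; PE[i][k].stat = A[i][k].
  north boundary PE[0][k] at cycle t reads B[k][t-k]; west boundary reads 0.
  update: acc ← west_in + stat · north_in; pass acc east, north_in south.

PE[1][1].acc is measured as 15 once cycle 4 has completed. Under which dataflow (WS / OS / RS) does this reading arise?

dataflow = WS

WS [2×2] PE[1][1] across cycles:
  t=0 PE[1][1]: acc=0 h=0 v=0
  t=1 PE[1][1]: acc=0 h=0 v=0
  t=2 PE[1][1]: acc=33 h=5 v=33
  t=3 PE[1][1]: acc=36 h=8 v=36
  t=4 PE[1][1]: acc=15 h=1 v=15
OS [3×2] PE[1][1] across cycles:
  t=0 PE[1][1]: acc=0 h=0 v=0
  t=1 PE[1][1]: acc=0 h=0 v=0
  t=2 PE[1][1]: acc=12 h=2 v=6
  t=3 PE[1][1]: acc=36 h=8 v=3
  t=4 PE[1][1]: acc=36 h=0 v=0
RS [3×2] PE[1][1] across cycles:
  t=0 PE[1][1]: acc=0 h=0 v=0
  t=1 PE[1][1]: acc=0 h=0 v=0
  t=2 PE[1][1]: acc=32 h=32 v=2
  t=3 PE[1][1]: acc=36 h=36 v=3
  t=4 PE[1][1]: acc=0 h=0 v=0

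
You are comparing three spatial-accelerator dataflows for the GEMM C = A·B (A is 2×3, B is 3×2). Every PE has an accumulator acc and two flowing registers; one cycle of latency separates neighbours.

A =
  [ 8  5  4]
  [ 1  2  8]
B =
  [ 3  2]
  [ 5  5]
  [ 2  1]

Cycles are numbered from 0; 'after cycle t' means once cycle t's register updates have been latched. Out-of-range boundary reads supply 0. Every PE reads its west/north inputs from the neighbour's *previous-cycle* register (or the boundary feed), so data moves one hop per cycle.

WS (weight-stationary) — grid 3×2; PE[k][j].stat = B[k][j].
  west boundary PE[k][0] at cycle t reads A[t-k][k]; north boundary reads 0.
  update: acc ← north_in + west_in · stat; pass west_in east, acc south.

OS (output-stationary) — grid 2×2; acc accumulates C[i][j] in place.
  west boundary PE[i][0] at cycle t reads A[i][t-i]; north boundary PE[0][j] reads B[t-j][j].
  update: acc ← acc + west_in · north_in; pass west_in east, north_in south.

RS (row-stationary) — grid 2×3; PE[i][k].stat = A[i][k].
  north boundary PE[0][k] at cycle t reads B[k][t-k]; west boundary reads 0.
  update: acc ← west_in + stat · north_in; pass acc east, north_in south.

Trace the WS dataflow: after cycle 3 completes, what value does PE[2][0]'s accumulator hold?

WS (3×2). Following PE[2][0] plus its west/north inputs:
  step 0 · PE1,0: acc=0; fwd→0 fwd↓0
  step 0 · PE2,0: acc=0; fwd→0 fwd↓0
  step 1 · PE1,0: acc=49; fwd→5 fwd↓49
  step 1 · PE2,0: acc=0; fwd→0 fwd↓0
  step 2 · PE1,0: acc=13; fwd→2 fwd↓13
  step 2 · PE2,0: acc=57; fwd→4 fwd↓57
  step 3 · PE1,0: acc=0; fwd→0 fwd↓0
  step 3 · PE2,0: acc=29; fwd→8 fwd↓29

PE[2][0].acc = 29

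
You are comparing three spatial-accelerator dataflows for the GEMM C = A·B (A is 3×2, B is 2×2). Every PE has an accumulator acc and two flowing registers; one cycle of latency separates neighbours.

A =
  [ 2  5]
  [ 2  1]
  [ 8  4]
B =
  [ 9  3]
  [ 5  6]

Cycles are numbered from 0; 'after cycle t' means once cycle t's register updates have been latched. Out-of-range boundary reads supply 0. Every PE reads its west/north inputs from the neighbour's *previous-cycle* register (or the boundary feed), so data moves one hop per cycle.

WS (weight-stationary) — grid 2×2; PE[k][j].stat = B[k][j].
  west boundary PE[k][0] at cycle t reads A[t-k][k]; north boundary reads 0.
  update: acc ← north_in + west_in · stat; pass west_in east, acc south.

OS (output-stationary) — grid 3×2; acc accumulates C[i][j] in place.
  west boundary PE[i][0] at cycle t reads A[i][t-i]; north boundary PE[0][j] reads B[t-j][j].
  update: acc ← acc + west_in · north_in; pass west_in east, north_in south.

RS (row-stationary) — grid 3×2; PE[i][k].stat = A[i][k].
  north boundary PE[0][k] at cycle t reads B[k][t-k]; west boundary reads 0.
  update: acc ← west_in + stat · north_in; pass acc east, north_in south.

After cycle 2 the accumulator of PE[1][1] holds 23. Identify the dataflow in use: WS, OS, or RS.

dataflow = RS

— WS: 2×2; PE[1][1] trace:
  [0] (1,1) acc=0 (h:0 v:0)
  [1] (1,1) acc=0 (h:0 v:0)
  [2] (1,1) acc=36 (h:5 v:36)
— OS: 3×2; PE[1][1] trace:
  [0] (1,1) acc=0 (h:0 v:0)
  [1] (1,1) acc=0 (h:0 v:0)
  [2] (1,1) acc=6 (h:2 v:3)
— RS: 3×2; PE[1][1] trace:
  [0] (1,1) acc=0 (h:0 v:0)
  [1] (1,1) acc=0 (h:0 v:0)
  [2] (1,1) acc=23 (h:23 v:5)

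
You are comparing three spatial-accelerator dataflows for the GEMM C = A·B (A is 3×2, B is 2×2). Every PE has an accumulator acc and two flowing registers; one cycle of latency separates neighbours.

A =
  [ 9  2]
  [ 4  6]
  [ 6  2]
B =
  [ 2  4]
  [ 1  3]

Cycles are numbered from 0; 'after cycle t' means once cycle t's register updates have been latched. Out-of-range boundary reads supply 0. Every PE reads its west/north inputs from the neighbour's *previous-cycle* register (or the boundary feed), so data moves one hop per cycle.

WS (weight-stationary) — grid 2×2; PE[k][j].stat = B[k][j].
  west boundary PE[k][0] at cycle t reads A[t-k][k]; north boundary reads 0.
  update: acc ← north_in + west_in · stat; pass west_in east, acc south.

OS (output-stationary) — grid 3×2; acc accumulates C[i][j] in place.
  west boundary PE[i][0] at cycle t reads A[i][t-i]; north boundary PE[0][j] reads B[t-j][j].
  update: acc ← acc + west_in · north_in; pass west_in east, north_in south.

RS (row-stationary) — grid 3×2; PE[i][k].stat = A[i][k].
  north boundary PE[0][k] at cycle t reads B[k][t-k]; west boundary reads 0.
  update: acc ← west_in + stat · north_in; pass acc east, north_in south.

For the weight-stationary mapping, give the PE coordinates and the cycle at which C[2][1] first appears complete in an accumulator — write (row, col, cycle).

(row, col, cycle) = (1, 1, 4)

WS: C[2][1] accumulates in PE[1][1]:
  c0 r1c1: 0 / 0 / 0
  c1 r1c1: 0 / 0 / 0
  c2 r1c1: 42 / 2 / 42
  c3 r1c1: 34 / 6 / 34
  c4 r1c1: 30 / 2 / 30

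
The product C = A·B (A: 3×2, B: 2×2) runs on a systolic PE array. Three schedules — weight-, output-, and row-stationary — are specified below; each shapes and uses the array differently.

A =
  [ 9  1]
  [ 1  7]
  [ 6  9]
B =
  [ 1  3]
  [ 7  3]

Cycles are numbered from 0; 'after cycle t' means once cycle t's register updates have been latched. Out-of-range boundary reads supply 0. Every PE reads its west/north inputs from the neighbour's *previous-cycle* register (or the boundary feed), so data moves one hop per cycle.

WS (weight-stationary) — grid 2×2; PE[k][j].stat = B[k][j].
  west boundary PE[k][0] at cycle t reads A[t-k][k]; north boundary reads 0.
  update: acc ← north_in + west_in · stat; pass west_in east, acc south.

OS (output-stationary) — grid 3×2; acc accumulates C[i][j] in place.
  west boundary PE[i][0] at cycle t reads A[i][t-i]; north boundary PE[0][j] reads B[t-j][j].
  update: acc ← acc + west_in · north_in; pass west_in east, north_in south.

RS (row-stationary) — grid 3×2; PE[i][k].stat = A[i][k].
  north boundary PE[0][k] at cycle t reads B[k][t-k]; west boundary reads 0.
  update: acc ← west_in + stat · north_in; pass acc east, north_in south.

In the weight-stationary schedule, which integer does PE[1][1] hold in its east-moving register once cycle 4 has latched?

register = 9

Tracing WS — 2×2 array, target PE[1][1]:
  t=0 PE[0][1]: acc=0 h=0 v=0
  t=0 PE[1][0]: acc=0 h=0 v=0
  t=0 PE[1][1]: acc=0 h=0 v=0
  t=1 PE[0][1]: acc=27 h=9 v=27
  t=1 PE[1][0]: acc=16 h=1 v=16
  t=1 PE[1][1]: acc=0 h=0 v=0
  t=2 PE[0][1]: acc=3 h=1 v=3
  t=2 PE[1][0]: acc=50 h=7 v=50
  t=2 PE[1][1]: acc=30 h=1 v=30
  t=3 PE[0][1]: acc=18 h=6 v=18
  t=3 PE[1][0]: acc=69 h=9 v=69
  t=3 PE[1][1]: acc=24 h=7 v=24
  t=4 PE[0][1]: acc=0 h=0 v=0
  t=4 PE[1][0]: acc=0 h=0 v=0
  t=4 PE[1][1]: acc=45 h=9 v=45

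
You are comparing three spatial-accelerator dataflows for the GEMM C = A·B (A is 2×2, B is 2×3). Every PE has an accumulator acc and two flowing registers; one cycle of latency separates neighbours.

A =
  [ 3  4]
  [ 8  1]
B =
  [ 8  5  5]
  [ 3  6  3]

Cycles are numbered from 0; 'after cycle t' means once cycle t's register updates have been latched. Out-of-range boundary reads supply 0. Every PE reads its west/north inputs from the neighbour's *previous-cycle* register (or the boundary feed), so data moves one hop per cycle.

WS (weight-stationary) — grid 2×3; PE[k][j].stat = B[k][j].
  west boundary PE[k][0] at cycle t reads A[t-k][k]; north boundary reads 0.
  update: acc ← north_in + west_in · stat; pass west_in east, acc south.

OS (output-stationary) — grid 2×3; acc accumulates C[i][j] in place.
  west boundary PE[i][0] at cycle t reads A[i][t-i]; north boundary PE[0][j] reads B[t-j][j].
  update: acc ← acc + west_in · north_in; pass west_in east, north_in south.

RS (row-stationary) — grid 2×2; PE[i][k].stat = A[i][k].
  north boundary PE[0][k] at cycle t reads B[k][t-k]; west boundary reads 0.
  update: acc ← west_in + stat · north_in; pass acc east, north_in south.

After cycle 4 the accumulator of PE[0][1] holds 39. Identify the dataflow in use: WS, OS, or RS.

WS [2×3] PE[0][1] across cycles:
  step 0 · PE0,1: acc=0; fwd→0 fwd↓0
  step 1 · PE0,1: acc=15; fwd→3 fwd↓15
  step 2 · PE0,1: acc=40; fwd→8 fwd↓40
  step 3 · PE0,1: acc=0; fwd→0 fwd↓0
  step 4 · PE0,1: acc=0; fwd→0 fwd↓0
OS [2×3] PE[0][1] across cycles:
  step 0 · PE0,1: acc=0; fwd→0 fwd↓0
  step 1 · PE0,1: acc=15; fwd→3 fwd↓5
  step 2 · PE0,1: acc=39; fwd→4 fwd↓6
  step 3 · PE0,1: acc=39; fwd→0 fwd↓0
  step 4 · PE0,1: acc=39; fwd→0 fwd↓0
RS [2×2] PE[0][1] across cycles:
  step 0 · PE0,1: acc=0; fwd→0 fwd↓0
  step 1 · PE0,1: acc=36; fwd→36 fwd↓3
  step 2 · PE0,1: acc=39; fwd→39 fwd↓6
  step 3 · PE0,1: acc=27; fwd→27 fwd↓3
  step 4 · PE0,1: acc=0; fwd→0 fwd↓0

dataflow = OS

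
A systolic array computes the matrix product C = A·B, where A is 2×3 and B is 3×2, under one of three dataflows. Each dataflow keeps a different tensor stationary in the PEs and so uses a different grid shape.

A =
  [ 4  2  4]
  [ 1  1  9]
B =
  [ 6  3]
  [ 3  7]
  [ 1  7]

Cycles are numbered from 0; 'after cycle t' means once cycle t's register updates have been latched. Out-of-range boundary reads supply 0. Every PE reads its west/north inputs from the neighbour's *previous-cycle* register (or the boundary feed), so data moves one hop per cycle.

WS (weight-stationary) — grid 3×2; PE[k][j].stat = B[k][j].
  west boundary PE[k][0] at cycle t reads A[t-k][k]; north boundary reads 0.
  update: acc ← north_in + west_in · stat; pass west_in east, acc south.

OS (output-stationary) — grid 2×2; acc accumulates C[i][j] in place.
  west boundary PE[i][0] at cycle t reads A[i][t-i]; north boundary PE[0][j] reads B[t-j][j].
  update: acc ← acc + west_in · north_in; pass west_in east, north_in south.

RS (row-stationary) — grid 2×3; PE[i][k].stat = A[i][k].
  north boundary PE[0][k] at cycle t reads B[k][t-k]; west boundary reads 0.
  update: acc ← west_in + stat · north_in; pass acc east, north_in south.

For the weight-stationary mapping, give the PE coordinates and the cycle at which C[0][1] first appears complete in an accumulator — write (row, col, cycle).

(row, col, cycle) = (2, 1, 3)

WS — PE[2][1] is where C[0][1] collects:
  @0  [2,1]  acc 0  |  →0  ↓0
  @1  [2,1]  acc 0  |  →0  ↓0
  @2  [2,1]  acc 0  |  →0  ↓0
  @3  [2,1]  acc 54  |  →4  ↓54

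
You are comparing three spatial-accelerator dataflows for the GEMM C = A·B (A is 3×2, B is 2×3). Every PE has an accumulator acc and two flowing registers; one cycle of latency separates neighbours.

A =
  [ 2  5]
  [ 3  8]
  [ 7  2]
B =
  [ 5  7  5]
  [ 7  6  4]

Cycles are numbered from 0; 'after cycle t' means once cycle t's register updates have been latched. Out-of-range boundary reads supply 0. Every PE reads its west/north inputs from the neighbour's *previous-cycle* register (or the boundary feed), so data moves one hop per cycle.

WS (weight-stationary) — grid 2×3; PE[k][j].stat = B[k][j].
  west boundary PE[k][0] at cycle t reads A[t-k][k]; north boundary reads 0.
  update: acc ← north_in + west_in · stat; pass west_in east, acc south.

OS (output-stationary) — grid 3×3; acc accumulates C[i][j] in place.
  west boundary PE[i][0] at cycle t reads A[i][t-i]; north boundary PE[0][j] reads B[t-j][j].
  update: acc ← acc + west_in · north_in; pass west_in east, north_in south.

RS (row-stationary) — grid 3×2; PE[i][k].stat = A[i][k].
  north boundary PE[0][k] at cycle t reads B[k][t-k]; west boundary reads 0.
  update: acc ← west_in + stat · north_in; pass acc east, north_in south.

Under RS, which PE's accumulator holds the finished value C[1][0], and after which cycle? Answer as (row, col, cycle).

Under RS, C[1][0] lands at PE[1][1]:
  after 0 — PE[1][1] acc=0, pass-E 0, pass-S 0
  after 1 — PE[1][1] acc=0, pass-E 0, pass-S 0
  after 2 — PE[1][1] acc=71, pass-E 71, pass-S 7

(row, col, cycle) = (1, 1, 2)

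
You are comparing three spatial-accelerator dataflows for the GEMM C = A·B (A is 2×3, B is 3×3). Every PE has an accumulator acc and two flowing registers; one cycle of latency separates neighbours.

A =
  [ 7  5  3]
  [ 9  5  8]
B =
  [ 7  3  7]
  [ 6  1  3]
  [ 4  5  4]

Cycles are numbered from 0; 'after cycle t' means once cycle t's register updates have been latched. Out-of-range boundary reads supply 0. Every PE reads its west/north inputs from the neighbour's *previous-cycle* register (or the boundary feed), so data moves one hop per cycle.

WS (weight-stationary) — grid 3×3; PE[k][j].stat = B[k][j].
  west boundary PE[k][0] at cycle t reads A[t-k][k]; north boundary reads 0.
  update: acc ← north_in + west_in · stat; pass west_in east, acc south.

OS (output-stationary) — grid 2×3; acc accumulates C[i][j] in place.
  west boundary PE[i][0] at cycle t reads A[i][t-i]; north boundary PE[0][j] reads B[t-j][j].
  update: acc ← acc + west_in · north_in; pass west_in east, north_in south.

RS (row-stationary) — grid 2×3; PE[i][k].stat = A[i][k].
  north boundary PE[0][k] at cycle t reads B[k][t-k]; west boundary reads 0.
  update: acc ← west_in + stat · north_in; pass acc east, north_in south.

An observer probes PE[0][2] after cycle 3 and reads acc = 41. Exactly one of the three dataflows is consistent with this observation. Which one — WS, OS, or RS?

WS [3×3] PE[0][2] across cycles:
  0: (0,2).acc=0  regs=<0,0>
  1: (0,2).acc=0  regs=<0,0>
  2: (0,2).acc=49  regs=<7,49>
  3: (0,2).acc=63  regs=<9,63>
OS [2×3] PE[0][2] across cycles:
  0: (0,2).acc=0  regs=<0,0>
  1: (0,2).acc=0  regs=<0,0>
  2: (0,2).acc=49  regs=<7,7>
  3: (0,2).acc=64  regs=<5,3>
RS [2×3] PE[0][2] across cycles:
  0: (0,2).acc=0  regs=<0,0>
  1: (0,2).acc=0  regs=<0,0>
  2: (0,2).acc=91  regs=<91,4>
  3: (0,2).acc=41  regs=<41,5>

dataflow = RS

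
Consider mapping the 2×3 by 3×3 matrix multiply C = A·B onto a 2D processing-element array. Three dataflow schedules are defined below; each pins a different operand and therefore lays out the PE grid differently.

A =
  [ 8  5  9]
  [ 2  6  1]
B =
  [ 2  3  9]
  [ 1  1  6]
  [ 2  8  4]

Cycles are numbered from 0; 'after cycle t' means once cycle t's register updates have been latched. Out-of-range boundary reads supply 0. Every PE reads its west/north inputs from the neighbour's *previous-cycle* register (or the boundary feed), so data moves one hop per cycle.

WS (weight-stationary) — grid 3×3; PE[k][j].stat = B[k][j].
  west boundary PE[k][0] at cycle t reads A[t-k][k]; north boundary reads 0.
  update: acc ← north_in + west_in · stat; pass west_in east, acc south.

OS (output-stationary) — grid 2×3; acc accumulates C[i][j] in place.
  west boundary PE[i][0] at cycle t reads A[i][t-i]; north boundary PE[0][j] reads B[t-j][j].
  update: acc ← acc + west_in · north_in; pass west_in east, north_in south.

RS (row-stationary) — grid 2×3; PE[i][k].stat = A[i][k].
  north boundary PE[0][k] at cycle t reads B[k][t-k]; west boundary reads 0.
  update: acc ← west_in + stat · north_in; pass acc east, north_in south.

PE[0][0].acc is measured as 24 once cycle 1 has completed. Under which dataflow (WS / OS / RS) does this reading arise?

WS (3×3 grid), PE[0][0]:
  c0 r0c0: 16 / 8 / 16
  c1 r0c0: 4 / 2 / 4
OS (2×3 grid), PE[0][0]:
  c0 r0c0: 16 / 8 / 2
  c1 r0c0: 21 / 5 / 1
RS (2×3 grid), PE[0][0]:
  c0 r0c0: 16 / 16 / 2
  c1 r0c0: 24 / 24 / 3

dataflow = RS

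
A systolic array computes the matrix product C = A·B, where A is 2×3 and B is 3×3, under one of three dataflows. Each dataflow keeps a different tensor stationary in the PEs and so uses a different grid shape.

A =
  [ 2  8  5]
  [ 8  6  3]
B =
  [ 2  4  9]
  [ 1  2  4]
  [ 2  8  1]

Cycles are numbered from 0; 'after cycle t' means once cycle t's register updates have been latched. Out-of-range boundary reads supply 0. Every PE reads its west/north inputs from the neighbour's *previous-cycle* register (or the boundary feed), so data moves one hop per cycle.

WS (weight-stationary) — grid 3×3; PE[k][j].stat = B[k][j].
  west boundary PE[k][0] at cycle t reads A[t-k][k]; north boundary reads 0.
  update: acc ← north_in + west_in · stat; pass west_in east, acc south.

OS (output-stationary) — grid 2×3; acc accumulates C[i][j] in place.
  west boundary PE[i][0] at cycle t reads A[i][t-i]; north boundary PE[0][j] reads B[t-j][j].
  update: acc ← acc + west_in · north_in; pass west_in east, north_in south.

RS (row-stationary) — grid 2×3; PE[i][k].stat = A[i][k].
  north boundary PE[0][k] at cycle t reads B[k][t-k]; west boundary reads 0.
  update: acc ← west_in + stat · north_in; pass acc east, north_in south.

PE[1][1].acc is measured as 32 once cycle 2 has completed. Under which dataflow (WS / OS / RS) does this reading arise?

dataflow = OS

WS [3×3] PE[1][1] across cycles:
  @0  [1,1]  acc 0  |  →0  ↓0
  @1  [1,1]  acc 0  |  →0  ↓0
  @2  [1,1]  acc 24  |  →8  ↓24
OS [2×3] PE[1][1] across cycles:
  @0  [1,1]  acc 0  |  →0  ↓0
  @1  [1,1]  acc 0  |  →0  ↓0
  @2  [1,1]  acc 32  |  →8  ↓4
RS [2×3] PE[1][1] across cycles:
  @0  [1,1]  acc 0  |  →0  ↓0
  @1  [1,1]  acc 0  |  →0  ↓0
  @2  [1,1]  acc 22  |  →22  ↓1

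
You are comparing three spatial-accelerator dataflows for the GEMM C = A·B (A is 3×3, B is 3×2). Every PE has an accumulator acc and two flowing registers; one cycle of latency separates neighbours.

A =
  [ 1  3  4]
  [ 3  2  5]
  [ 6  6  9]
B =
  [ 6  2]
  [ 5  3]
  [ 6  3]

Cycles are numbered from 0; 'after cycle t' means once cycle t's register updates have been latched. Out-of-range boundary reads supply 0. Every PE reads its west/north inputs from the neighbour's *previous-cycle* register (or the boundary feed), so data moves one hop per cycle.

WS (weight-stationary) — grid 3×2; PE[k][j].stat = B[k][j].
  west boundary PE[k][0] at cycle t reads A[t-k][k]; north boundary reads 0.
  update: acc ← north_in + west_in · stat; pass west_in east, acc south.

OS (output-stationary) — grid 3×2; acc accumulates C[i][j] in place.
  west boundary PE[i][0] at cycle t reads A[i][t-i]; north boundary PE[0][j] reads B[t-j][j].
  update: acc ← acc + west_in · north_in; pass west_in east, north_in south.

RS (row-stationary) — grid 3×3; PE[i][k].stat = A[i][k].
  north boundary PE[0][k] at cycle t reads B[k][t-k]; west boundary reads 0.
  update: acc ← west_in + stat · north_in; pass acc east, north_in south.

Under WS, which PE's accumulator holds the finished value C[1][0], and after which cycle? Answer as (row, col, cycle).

(row, col, cycle) = (2, 0, 3)

WS — PE[2][0] is where C[1][0] collects:
  @0  [2,0]  acc 0  |  →0  ↓0
  @1  [2,0]  acc 0  |  →0  ↓0
  @2  [2,0]  acc 45  |  →4  ↓45
  @3  [2,0]  acc 58  |  →5  ↓58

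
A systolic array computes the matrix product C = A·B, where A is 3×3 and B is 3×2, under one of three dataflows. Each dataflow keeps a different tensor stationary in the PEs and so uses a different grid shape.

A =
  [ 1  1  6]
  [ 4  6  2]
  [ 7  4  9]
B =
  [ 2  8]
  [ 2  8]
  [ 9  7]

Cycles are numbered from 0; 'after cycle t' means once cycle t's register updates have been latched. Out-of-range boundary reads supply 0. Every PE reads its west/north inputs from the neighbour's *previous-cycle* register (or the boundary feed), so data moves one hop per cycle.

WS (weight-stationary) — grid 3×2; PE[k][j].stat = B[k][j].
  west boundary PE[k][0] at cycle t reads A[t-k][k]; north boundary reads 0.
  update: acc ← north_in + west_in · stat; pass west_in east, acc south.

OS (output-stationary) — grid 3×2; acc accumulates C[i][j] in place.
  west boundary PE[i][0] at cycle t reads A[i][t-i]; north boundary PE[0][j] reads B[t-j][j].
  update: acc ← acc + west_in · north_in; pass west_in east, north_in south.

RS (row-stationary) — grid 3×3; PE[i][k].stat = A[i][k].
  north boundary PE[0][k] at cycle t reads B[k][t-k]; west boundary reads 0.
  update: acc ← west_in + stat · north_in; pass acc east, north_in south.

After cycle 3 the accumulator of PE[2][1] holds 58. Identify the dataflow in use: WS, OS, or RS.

WS (3×2 grid), PE[2][1]:
  [0] (2,1) acc=0 (h:0 v:0)
  [1] (2,1) acc=0 (h:0 v:0)
  [2] (2,1) acc=0 (h:0 v:0)
  [3] (2,1) acc=58 (h:6 v:58)
OS (3×2 grid), PE[2][1]:
  [0] (2,1) acc=0 (h:0 v:0)
  [1] (2,1) acc=0 (h:0 v:0)
  [2] (2,1) acc=0 (h:0 v:0)
  [3] (2,1) acc=56 (h:7 v:8)
RS (3×3 grid), PE[2][1]:
  [0] (2,1) acc=0 (h:0 v:0)
  [1] (2,1) acc=0 (h:0 v:0)
  [2] (2,1) acc=0 (h:0 v:0)
  [3] (2,1) acc=22 (h:22 v:2)

dataflow = WS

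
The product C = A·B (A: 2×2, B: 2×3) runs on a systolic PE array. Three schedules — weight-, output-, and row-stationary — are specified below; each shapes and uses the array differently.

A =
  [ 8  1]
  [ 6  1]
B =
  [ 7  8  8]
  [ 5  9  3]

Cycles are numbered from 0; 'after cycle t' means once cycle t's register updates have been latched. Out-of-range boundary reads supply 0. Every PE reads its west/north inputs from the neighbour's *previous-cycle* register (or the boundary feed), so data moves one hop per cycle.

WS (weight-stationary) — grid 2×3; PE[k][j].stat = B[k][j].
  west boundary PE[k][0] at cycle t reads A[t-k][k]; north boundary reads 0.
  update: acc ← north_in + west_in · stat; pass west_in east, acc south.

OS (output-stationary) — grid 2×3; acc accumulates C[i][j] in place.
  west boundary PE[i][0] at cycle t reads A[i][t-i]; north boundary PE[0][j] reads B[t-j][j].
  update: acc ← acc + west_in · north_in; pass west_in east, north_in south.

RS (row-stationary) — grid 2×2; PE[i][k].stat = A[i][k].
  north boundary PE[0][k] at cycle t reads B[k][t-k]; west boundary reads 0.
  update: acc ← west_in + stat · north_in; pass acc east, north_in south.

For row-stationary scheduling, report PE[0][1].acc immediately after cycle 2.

PE[0][1].acc = 73

RS on a 2×2 grid — tracing PE[0][1] and its feeders:
  @0  [0,0]  acc 56  |  →56  ↓7
  @0  [0,1]  acc 0  |  →0  ↓0
  @1  [0,0]  acc 64  |  →64  ↓8
  @1  [0,1]  acc 61  |  →61  ↓5
  @2  [0,0]  acc 64  |  →64  ↓8
  @2  [0,1]  acc 73  |  →73  ↓9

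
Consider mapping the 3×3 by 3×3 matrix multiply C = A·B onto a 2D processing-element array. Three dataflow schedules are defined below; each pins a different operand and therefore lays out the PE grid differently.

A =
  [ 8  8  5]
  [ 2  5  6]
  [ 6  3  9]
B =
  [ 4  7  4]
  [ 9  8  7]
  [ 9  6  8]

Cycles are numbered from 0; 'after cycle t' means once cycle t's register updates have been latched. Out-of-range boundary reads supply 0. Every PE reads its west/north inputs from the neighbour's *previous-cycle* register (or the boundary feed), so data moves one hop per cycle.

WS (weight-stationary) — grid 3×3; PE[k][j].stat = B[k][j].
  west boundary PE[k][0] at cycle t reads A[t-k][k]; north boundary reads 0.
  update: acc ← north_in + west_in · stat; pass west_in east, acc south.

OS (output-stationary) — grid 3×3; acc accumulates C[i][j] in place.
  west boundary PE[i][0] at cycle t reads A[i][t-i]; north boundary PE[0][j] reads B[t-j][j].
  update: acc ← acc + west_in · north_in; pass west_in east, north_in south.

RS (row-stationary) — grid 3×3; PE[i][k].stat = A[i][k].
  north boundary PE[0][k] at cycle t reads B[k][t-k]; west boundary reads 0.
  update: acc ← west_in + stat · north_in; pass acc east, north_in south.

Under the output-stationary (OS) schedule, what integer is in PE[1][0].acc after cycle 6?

Tracing OS — 3×3 array, target PE[1][0]:
  cycle 0: PE[0][0] → acc 32, east 8, south 4
  cycle 0: PE[1][0] → acc 0, east 0, south 0
  cycle 1: PE[0][0] → acc 104, east 8, south 9
  cycle 1: PE[1][0] → acc 8, east 2, south 4
  cycle 2: PE[0][0] → acc 149, east 5, south 9
  cycle 2: PE[1][0] → acc 53, east 5, south 9
  cycle 3: PE[0][0] → acc 149, east 0, south 0
  cycle 3: PE[1][0] → acc 107, east 6, south 9
  cycle 4: PE[0][0] → acc 149, east 0, south 0
  cycle 4: PE[1][0] → acc 107, east 0, south 0
  cycle 5: PE[0][0] → acc 149, east 0, south 0
  cycle 5: PE[1][0] → acc 107, east 0, south 0
  cycle 6: PE[0][0] → acc 149, east 0, south 0
  cycle 6: PE[1][0] → acc 107, east 0, south 0

PE[1][0].acc = 107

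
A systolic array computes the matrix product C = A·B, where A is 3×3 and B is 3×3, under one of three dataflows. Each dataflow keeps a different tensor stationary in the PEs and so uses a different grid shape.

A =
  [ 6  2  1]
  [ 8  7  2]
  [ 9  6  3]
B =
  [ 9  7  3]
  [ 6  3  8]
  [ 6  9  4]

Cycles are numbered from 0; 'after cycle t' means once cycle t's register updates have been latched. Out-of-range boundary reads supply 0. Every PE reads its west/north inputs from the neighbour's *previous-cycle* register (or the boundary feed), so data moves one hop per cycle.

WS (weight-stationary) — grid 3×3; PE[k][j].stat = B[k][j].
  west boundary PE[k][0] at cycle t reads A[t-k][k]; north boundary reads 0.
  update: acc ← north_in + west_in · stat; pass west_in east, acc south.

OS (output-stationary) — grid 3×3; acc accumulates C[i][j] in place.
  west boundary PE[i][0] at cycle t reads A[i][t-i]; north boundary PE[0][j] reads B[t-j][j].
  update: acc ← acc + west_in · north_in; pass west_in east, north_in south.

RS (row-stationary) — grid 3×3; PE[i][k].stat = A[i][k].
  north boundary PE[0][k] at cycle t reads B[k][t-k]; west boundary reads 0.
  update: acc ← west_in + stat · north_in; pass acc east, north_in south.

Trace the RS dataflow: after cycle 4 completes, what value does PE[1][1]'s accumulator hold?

PE[1][1].acc = 80

RS 3×3: PE[1][1] cycle-by-cycle (with neighbour feeds):
  t=0 PE[0][1]: acc=0 h=0 v=0
  t=0 PE[1][0]: acc=0 h=0 v=0
  t=0 PE[1][1]: acc=0 h=0 v=0
  t=1 PE[0][1]: acc=66 h=66 v=6
  t=1 PE[1][0]: acc=72 h=72 v=9
  t=1 PE[1][1]: acc=0 h=0 v=0
  t=2 PE[0][1]: acc=48 h=48 v=3
  t=2 PE[1][0]: acc=56 h=56 v=7
  t=2 PE[1][1]: acc=114 h=114 v=6
  t=3 PE[0][1]: acc=34 h=34 v=8
  t=3 PE[1][0]: acc=24 h=24 v=3
  t=3 PE[1][1]: acc=77 h=77 v=3
  t=4 PE[0][1]: acc=0 h=0 v=0
  t=4 PE[1][0]: acc=0 h=0 v=0
  t=4 PE[1][1]: acc=80 h=80 v=8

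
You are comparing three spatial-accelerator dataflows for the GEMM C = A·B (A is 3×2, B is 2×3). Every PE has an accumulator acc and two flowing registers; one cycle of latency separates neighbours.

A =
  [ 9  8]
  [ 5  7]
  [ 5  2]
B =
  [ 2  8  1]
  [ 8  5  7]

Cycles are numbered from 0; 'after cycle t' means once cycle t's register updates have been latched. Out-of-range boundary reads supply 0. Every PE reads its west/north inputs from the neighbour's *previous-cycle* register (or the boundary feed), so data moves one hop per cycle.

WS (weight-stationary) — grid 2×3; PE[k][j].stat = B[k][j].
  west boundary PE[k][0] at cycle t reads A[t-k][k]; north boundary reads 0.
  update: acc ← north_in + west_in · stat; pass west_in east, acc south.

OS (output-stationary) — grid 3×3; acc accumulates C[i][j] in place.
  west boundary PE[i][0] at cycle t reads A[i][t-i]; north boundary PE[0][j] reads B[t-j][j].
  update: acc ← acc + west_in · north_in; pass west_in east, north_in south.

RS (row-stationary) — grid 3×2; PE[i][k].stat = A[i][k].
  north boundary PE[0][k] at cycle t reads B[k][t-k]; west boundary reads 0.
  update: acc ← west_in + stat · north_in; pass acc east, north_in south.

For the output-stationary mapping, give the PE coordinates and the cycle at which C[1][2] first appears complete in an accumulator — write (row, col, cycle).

(row, col, cycle) = (1, 2, 4)

OS — PE[1][2] is where C[1][2] collects:
  step 0 · PE1,2: acc=0; fwd→0 fwd↓0
  step 1 · PE1,2: acc=0; fwd→0 fwd↓0
  step 2 · PE1,2: acc=0; fwd→0 fwd↓0
  step 3 · PE1,2: acc=5; fwd→5 fwd↓1
  step 4 · PE1,2: acc=54; fwd→7 fwd↓7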